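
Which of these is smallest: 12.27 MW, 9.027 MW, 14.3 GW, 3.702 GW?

9.027 MW

12.27 MW = 12270000 W
9.027 MW = 9027000 W
14.3 GW = 14300000000 W
3.702 GW = 3702000000 W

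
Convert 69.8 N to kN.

0.0698 kN

(no prefix) = 1e0, kilo = 1e3; factor is 1e-3.
69.8 × 1e-3 = 0.0698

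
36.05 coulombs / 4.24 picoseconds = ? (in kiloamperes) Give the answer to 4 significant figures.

8502000000 kiloamperes

(36.05) / (4.24e-12) = 8.50236e12 A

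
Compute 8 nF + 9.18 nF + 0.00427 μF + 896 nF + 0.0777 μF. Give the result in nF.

995.15 nF

In nF:
  8 nF → 8
  9.18 nF → 9.18
  0.00427 μF = 0.00427e3 nF = 4.27
  896 nF → 896
  0.0777 μF = 0.0777e3 nF = 77.7
Sum: 8 + 9.18 + 4.27 + 896 + 77.7 = 995.15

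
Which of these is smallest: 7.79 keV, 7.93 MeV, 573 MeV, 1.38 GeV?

7.79 keV = 7790 eV
7.93 MeV = 7930000 eV
573 MeV = 573000000 eV
1.38 GeV = 1380000000 eV

7.79 keV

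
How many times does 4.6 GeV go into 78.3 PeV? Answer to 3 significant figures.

17000000

(78.3 × 10^15) / (4.6 × 10^9) = 17.02 × 10^6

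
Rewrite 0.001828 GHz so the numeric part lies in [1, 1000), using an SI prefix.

1.828 MHz

= 1.828 × 10⁶ Hz; 10⁶ is mega.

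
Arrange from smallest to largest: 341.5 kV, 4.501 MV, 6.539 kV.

341.5 kV = 341500 V
4.501 MV = 4501000 V
6.539 kV = 6539 V

6.539 kV < 341.5 kV < 4.501 MV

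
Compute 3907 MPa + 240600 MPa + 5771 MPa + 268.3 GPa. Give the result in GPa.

518.578 GPa

In GPa:
  3907 MPa = 3907 × 10^-3 GPa = 3.907
  240600 MPa = 240600 × 10^-3 GPa = 240.6
  5771 MPa = 5771 × 10^-3 GPa = 5.771
  268.3 GPa → 268.3
Sum: 3.907 + 240.6 + 5.771 + 268.3 = 518.578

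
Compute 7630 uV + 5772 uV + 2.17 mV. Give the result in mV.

In mV:
  7630 uV = 7630 × 10⁻³ mV = 7.63
  5772 uV = 5772 × 10⁻³ mV = 5.772
  2.17 mV → 2.17
Sum: 7.63 + 5.772 + 2.17 = 15.572

15.572 mV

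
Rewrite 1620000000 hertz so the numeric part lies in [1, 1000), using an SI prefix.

1.62 gigahertz

= 1.62e9 hertz; 1e9 is giga.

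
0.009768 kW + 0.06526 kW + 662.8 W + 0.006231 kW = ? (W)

744.059 W

In W:
  0.009768 kW = 0.009768e3 W = 9.768
  0.06526 kW = 0.06526e3 W = 65.26
  662.8 W → 662.8
  0.006231 kW = 0.006231e3 W = 6.231
Sum: 9.768 + 65.26 + 662.8 + 6.231 = 744.059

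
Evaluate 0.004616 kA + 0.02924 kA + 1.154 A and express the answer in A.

35.01 A

In A:
  0.004616 kA = 0.004616 × 10³ A = 4.616
  0.02924 kA = 0.02924 × 10³ A = 29.24
  1.154 A → 1.154
Sum: 4.616 + 29.24 + 1.154 = 35.01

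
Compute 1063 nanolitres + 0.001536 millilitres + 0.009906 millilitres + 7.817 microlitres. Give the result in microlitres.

In microlitres:
  1063 nanolitres = 1063 × 10⁻³ microlitres = 1.063
  0.001536 millilitres = 0.001536 × 10³ microlitres = 1.536
  0.009906 millilitres = 0.009906 × 10³ microlitres = 9.906
  7.817 microlitres → 7.817
Sum: 1.063 + 1.536 + 9.906 + 7.817 = 20.322

20.322 microlitres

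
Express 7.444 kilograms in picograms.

kilo = 10³, pico = 10⁻¹²; factor is 10¹⁵.
7.444 × 10¹⁵ = 7444000000000000

7444000000000000 picograms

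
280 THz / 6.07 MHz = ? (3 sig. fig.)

46100000

(280 × 10^12) / (6.07 × 10^6) = 46.13 × 10^6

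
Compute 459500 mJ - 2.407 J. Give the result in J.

In J:
  459500 mJ = 459500e-3 J = 459.5
  2.407 J → 2.407
Difference: 459.5 - 2.407 = 457.093

457.093 J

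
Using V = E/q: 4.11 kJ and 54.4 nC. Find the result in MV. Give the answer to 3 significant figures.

75600 MV

(4.11e3) / (54.4e-9) = 0.075551e12 V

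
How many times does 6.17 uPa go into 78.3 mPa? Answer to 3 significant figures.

(78.3e-3) / (6.17e-6) = 12.69e3

12700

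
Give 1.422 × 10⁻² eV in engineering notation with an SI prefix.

14.22 meV

= 14.22 × 10⁻³ eV; 10⁻³ is milli.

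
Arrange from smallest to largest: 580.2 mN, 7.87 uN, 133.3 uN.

7.87 uN < 133.3 uN < 580.2 mN

580.2 mN = 0.5802 N
7.87 uN = 0.00000787 N
133.3 uN = 0.0001333 N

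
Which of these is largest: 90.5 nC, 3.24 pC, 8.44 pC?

90.5 nC

90.5 nC = 0.0000000905 C
3.24 pC = 0.00000000000324 C
8.44 pC = 0.00000000000844 C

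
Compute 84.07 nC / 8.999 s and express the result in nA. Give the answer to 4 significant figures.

(84.07 × 10⁻⁹) / (8.999) = 9.34215 × 10⁻⁹ A

9.342 nA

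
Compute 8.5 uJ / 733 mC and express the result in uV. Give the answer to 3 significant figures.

(8.5 × 10^-6) / (733 × 10^-3) = 0.011596 × 10^-3 V

11.6 uV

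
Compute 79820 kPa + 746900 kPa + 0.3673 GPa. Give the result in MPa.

1194.02 MPa

In MPa:
  79820 kPa = 79820 × 10^-3 MPa = 79.82
  746900 kPa = 746900 × 10^-3 MPa = 746.9
  0.3673 GPa = 0.3673 × 10^3 MPa = 367.3
Sum: 79.82 + 746.9 + 367.3 = 1194.02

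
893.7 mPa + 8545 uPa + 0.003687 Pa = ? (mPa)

905.932 mPa

In mPa:
  893.7 mPa → 893.7
  8545 uPa = 8545 × 10^-3 mPa = 8.545
  0.003687 Pa = 0.003687 × 10^3 mPa = 3.687
Sum: 893.7 + 8.545 + 3.687 = 905.932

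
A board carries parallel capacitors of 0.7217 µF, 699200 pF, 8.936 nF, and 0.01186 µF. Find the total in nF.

In nF:
  0.7217 µF = 0.7217e3 nF = 721.7
  699200 pF = 699200e-3 nF = 699.2
  8.936 nF → 8.936
  0.01186 µF = 0.01186e3 nF = 11.86
Sum: 721.7 + 699.2 + 8.936 + 11.86 = 1441.696

1441.696 nF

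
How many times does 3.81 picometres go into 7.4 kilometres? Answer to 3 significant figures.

(7.4e3) / (3.81e-12) = 1.942e15

1940000000000000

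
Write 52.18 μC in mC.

micro = 1e-6, milli = 1e-3; factor is 1e-3.
52.18 × 1e-3 = 0.05218

0.05218 mC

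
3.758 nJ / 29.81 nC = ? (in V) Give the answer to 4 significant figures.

0.1261 V

(3.758 × 10⁻⁹) / (29.81 × 10⁻⁹) = 0.126065 V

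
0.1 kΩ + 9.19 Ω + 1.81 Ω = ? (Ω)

111 Ω

In Ω:
  0.1 kΩ = 0.1 × 10^3 Ω = 100
  9.19 Ω → 9.19
  1.81 Ω → 1.81
Sum: 100 + 9.19 + 1.81 = 111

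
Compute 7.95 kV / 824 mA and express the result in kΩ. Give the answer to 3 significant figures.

(7.95e3) / (824e-3) = 0.0096481e6 Ω

9.65 kΩ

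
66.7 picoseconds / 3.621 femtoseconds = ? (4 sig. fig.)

(66.7e-12) / (3.621e-15) = 18.42e3

18420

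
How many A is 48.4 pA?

0.0000000000484 A

pico = 10⁻¹², (no prefix) = 10⁰; factor is 10⁻¹².
48.4 × 10⁻¹² = 0.0000000000484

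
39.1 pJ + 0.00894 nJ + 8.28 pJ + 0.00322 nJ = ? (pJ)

In pJ:
  39.1 pJ → 39.1
  0.00894 nJ = 0.00894 × 10³ pJ = 8.94
  8.28 pJ → 8.28
  0.00322 nJ = 0.00322 × 10³ pJ = 3.22
Sum: 39.1 + 8.94 + 8.28 + 3.22 = 59.54

59.54 pJ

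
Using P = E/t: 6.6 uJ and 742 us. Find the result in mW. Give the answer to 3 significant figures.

(6.6 × 10^-6) / (742 × 10^-6) = 0.0088949 W

8.89 mW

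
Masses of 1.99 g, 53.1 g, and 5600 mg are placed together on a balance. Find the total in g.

In g:
  1.99 g → 1.99
  53.1 g → 53.1
  5600 mg = 5600 × 10⁻³ g = 5.6
Sum: 1.99 + 53.1 + 5.6 = 60.69

60.69 g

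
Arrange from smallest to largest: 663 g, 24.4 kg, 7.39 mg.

663 g = 663 g
24.4 kg = 24400 g
7.39 mg = 0.00739 g

7.39 mg < 663 g < 24.4 kg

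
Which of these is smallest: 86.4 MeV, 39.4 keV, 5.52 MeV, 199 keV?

86.4 MeV = 86400000 eV
39.4 keV = 39400 eV
5.52 MeV = 5520000 eV
199 keV = 199000 eV

39.4 keV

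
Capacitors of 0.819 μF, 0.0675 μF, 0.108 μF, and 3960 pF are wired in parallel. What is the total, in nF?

In nF:
  0.819 μF = 0.819 × 10^3 nF = 819
  0.0675 μF = 0.0675 × 10^3 nF = 67.5
  0.108 μF = 0.108 × 10^3 nF = 108
  3960 pF = 3960 × 10^-3 nF = 3.96
Sum: 819 + 67.5 + 108 + 3.96 = 998.46

998.46 nF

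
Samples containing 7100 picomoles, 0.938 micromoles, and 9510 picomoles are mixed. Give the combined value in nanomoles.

In nanomoles:
  7100 picomoles = 7100e-3 nanomoles = 7.1
  0.938 micromoles = 0.938e3 nanomoles = 938
  9510 picomoles = 9510e-3 nanomoles = 9.51
Sum: 7.1 + 938 + 9.51 = 954.61

954.61 nanomoles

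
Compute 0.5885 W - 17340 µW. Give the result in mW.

In mW:
  0.5885 W = 0.5885 × 10^3 mW = 588.5
  17340 µW = 17340 × 10^-3 mW = 17.34
Difference: 588.5 - 17.34 = 571.16

571.16 mW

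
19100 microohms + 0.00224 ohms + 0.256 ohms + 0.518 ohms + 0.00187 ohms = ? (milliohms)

In milliohms:
  19100 microohms = 19100 × 10⁻³ milliohms = 19.1
  0.00224 ohms = 0.00224 × 10³ milliohms = 2.24
  0.256 ohms = 0.256 × 10³ milliohms = 256
  0.518 ohms = 0.518 × 10³ milliohms = 518
  0.00187 ohms = 0.00187 × 10³ milliohms = 1.87
Sum: 19.1 + 2.24 + 256 + 518 + 1.87 = 797.21

797.21 milliohms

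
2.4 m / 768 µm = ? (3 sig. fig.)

3120

(2.4) / (768 × 10^-6) = 0.003125 × 10^6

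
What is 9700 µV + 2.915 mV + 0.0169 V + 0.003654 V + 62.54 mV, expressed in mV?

In mV:
  9700 µV = 9700 × 10^-3 mV = 9.7
  2.915 mV → 2.915
  0.0169 V = 0.0169 × 10^3 mV = 16.9
  0.003654 V = 0.003654 × 10^3 mV = 3.654
  62.54 mV → 62.54
Sum: 9.7 + 2.915 + 16.9 + 3.654 + 62.54 = 95.709

95.709 mV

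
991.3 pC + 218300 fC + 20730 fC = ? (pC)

1230.33 pC

In pC:
  991.3 pC → 991.3
  218300 fC = 218300 × 10⁻³ pC = 218.3
  20730 fC = 20730 × 10⁻³ pC = 20.73
Sum: 991.3 + 218.3 + 20.73 = 1230.33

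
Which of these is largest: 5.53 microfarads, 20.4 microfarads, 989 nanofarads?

5.53 microfarads = 0.00000553 farads
20.4 microfarads = 0.0000204 farads
989 nanofarads = 0.000000989 farads

20.4 microfarads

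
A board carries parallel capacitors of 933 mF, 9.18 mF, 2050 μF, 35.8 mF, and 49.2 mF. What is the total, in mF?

In mF:
  933 mF → 933
  9.18 mF → 9.18
  2050 μF = 2050 × 10^-3 mF = 2.05
  35.8 mF → 35.8
  49.2 mF → 49.2
Sum: 933 + 9.18 + 2.05 + 35.8 + 49.2 = 1029.23

1029.23 mF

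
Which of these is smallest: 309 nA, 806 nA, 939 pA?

939 pA

309 nA = 0.000000309 A
806 nA = 0.000000806 A
939 pA = 0.000000000939 A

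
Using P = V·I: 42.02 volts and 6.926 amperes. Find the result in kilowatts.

42.02 × 6.926 = 291.03052 W

0.29103052 kilowatts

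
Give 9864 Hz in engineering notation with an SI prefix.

= 9.864 × 10³ Hz; 10³ is kilo.

9.864 kHz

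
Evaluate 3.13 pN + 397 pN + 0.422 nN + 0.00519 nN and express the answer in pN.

In pN:
  3.13 pN → 3.13
  397 pN → 397
  0.422 nN = 0.422 × 10^3 pN = 422
  0.00519 nN = 0.00519 × 10^3 pN = 5.19
Sum: 3.13 + 397 + 422 + 5.19 = 827.32

827.32 pN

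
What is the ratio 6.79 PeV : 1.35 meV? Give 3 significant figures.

5030000000000000000

(6.79 × 10^15) / (1.35 × 10^-3) = 5.03 × 10^18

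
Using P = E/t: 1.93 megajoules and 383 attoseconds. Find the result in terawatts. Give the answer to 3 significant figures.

5040000000 terawatts

(1.93 × 10⁶) / (383 × 10⁻¹⁸) = 0.0050392 × 10²⁴ W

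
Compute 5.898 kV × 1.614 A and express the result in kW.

5.898 × 10^3 × 1.614 = 9.519372 × 10^3 W

9.519372 kW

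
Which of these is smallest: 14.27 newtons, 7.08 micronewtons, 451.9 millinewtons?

7.08 micronewtons

14.27 newtons = 14.27 newtons
7.08 micronewtons = 0.00000708 newtons
451.9 millinewtons = 0.4519 newtons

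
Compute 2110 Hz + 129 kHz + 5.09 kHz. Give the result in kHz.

In kHz:
  2110 Hz = 2110 × 10⁻³ kHz = 2.11
  129 kHz → 129
  5.09 kHz → 5.09
Sum: 2.11 + 129 + 5.09 = 136.2

136.2 kHz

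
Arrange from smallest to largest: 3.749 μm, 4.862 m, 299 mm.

3.749 μm < 299 mm < 4.862 m

3.749 μm = 0.000003749 m
4.862 m = 4.862 m
299 mm = 0.299 m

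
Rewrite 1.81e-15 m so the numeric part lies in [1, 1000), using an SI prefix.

= 1.81e-15 m; 1e-15 is femto.

1.81 fm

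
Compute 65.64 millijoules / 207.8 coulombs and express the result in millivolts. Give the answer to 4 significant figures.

(65.64 × 10^-3) / (207.8) = 0.315881 × 10^-3 V

0.3159 millivolts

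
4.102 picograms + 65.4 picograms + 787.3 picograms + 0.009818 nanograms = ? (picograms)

In picograms:
  4.102 picograms → 4.102
  65.4 picograms → 65.4
  787.3 picograms → 787.3
  0.009818 nanograms = 0.009818e3 picograms = 9.818
Sum: 4.102 + 65.4 + 787.3 + 9.818 = 866.62

866.62 picograms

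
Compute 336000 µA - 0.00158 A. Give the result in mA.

334.42 mA

In mA:
  336000 µA = 336000 × 10^-3 mA = 336
  0.00158 A = 0.00158 × 10^3 mA = 1.58
Difference: 336 - 1.58 = 334.42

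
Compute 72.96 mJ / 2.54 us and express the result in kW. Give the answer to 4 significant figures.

28.72 kW

(72.96 × 10⁻³) / (2.54 × 10⁻⁶) = 28.7244 × 10³ W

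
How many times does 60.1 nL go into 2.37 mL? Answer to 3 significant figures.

39400

(2.37e-3) / (60.1e-9) = 0.03943e6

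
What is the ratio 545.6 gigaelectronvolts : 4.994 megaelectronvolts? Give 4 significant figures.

(545.6 × 10⁹) / (4.994 × 10⁶) = 109.25 × 10³

109300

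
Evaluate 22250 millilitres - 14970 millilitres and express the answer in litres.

In litres:
  22250 millilitres = 22250 × 10^-3 litres = 22.25
  14970 millilitres = 14970 × 10^-3 litres = 14.97
Difference: 22.25 - 14.97 = 7.28

7.28 litres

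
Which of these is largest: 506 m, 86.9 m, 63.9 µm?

506 m

506 m = 506 m
86.9 m = 86.9 m
63.9 µm = 0.0000639 m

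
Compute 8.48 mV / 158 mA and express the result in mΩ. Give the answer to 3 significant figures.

(8.48 × 10⁻³) / (158 × 10⁻³) = 0.053671 Ω

53.7 mΩ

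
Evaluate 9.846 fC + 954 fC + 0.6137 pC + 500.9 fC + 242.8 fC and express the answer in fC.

In fC:
  9.846 fC → 9.846
  954 fC → 954
  0.6137 pC = 0.6137 × 10^3 fC = 613.7
  500.9 fC → 500.9
  242.8 fC → 242.8
Sum: 9.846 + 954 + 613.7 + 500.9 + 242.8 = 2321.246

2321.246 fC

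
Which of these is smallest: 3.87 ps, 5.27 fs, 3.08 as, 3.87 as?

3.87 ps = 0.00000000000387 s
5.27 fs = 0.00000000000000527 s
3.08 as = 0.00000000000000000308 s
3.87 as = 0.00000000000000000387 s

3.08 as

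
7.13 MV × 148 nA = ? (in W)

7.13 × 10^6 × 148 × 10^-9 = 1055.24 × 10^-3 W

1.05524 W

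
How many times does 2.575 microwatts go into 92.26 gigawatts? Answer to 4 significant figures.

35830000000000000

(92.26 × 10⁹) / (2.575 × 10⁻⁶) = 35.829 × 10¹⁵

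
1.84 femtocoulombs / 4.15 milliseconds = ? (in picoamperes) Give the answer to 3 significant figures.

0.443 picoamperes

(1.84e-15) / (4.15e-3) = 0.44337e-12 A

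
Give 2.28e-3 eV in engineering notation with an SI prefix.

2.28 meV

= 2.28e-3 eV; 1e-3 is milli.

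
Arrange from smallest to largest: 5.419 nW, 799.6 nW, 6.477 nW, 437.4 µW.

5.419 nW < 6.477 nW < 799.6 nW < 437.4 µW

5.419 nW = 0.000000005419 W
799.6 nW = 0.0000007996 W
6.477 nW = 0.000000006477 W
437.4 µW = 0.0004374 W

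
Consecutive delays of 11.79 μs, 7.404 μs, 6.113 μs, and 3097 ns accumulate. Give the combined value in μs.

28.404 μs

In μs:
  11.79 μs → 11.79
  7.404 μs → 7.404
  6.113 μs → 6.113
  3097 ns = 3097e-3 μs = 3.097
Sum: 11.79 + 7.404 + 6.113 + 3.097 = 28.404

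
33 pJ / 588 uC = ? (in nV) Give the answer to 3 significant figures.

56.1 nV

(33 × 10⁻¹²) / (588 × 10⁻⁶) = 0.056122 × 10⁻⁶ V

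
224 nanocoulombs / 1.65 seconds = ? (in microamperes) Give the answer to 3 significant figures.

0.136 microamperes

(224 × 10^-9) / (1.65) = 135.76 × 10^-9 A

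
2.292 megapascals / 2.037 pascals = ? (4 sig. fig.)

1125000

(2.292e6) / (2.037) = 1.1252e6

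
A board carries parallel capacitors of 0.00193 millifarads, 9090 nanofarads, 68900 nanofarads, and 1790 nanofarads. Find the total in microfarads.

81.71 microfarads

In microfarads:
  0.00193 millifarads = 0.00193e3 microfarads = 1.93
  9090 nanofarads = 9090e-3 microfarads = 9.09
  68900 nanofarads = 68900e-3 microfarads = 68.9
  1790 nanofarads = 1790e-3 microfarads = 1.79
Sum: 1.93 + 9.09 + 68.9 + 1.79 = 81.71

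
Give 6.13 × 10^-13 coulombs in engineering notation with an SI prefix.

613 femtocoulombs

= 613 × 10^-15 coulombs; 10^-15 is femto.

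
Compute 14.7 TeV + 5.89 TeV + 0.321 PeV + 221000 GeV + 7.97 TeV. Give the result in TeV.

In TeV:
  14.7 TeV → 14.7
  5.89 TeV → 5.89
  0.321 PeV = 0.321 × 10³ TeV = 321
  221000 GeV = 221000 × 10⁻³ TeV = 221
  7.97 TeV → 7.97
Sum: 14.7 + 5.89 + 321 + 221 + 7.97 = 570.56

570.56 TeV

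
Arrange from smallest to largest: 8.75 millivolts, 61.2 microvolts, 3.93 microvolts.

3.93 microvolts < 61.2 microvolts < 8.75 millivolts

8.75 millivolts = 0.00875 volts
61.2 microvolts = 0.0000612 volts
3.93 microvolts = 0.00000393 volts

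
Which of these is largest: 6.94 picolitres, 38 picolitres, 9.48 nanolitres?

9.48 nanolitres

6.94 picolitres = 0.00000000000694 litres
38 picolitres = 0.000000000038 litres
9.48 nanolitres = 0.00000000948 litres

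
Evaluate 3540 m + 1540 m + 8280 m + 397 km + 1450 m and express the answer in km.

In km:
  3540 m = 3540 × 10^-3 km = 3.54
  1540 m = 1540 × 10^-3 km = 1.54
  8280 m = 8280 × 10^-3 km = 8.28
  397 km → 397
  1450 m = 1450 × 10^-3 km = 1.45
Sum: 3.54 + 1.54 + 8.28 + 397 + 1.45 = 411.81

411.81 km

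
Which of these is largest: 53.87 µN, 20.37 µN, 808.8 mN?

808.8 mN

53.87 µN = 0.00005387 N
20.37 µN = 0.00002037 N
808.8 mN = 0.8088 N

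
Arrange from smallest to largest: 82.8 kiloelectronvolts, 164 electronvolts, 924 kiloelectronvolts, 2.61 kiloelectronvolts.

82.8 kiloelectronvolts = 82800 electronvolts
164 electronvolts = 164 electronvolts
924 kiloelectronvolts = 924000 electronvolts
2.61 kiloelectronvolts = 2610 electronvolts

164 electronvolts < 2.61 kiloelectronvolts < 82.8 kiloelectronvolts < 924 kiloelectronvolts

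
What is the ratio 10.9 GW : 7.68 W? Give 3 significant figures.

1420000000

(10.9e9) / (7.68) = 1.419e9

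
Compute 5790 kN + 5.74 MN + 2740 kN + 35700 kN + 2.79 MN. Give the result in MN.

In MN:
  5790 kN = 5790e-3 MN = 5.79
  5.74 MN → 5.74
  2740 kN = 2740e-3 MN = 2.74
  35700 kN = 35700e-3 MN = 35.7
  2.79 MN → 2.79
Sum: 5.79 + 5.74 + 2.74 + 35.7 + 2.79 = 52.76

52.76 MN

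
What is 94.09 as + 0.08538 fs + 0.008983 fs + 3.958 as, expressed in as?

In as:
  94.09 as → 94.09
  0.08538 fs = 0.08538e3 as = 85.38
  0.008983 fs = 0.008983e3 as = 8.983
  3.958 as → 3.958
Sum: 94.09 + 85.38 + 8.983 + 3.958 = 192.411

192.411 as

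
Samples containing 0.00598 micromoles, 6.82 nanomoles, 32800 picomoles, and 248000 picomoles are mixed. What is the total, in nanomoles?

In nanomoles:
  0.00598 micromoles = 0.00598e3 nanomoles = 5.98
  6.82 nanomoles → 6.82
  32800 picomoles = 32800e-3 nanomoles = 32.8
  248000 picomoles = 248000e-3 nanomoles = 248
Sum: 5.98 + 6.82 + 32.8 + 248 = 293.6

293.6 nanomoles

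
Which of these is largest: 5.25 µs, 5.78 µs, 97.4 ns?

5.25 µs = 0.00000525 s
5.78 µs = 0.00000578 s
97.4 ns = 0.0000000974 s

5.78 µs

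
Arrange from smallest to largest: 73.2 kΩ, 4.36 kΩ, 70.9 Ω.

70.9 Ω < 4.36 kΩ < 73.2 kΩ

73.2 kΩ = 73200 Ω
4.36 kΩ = 4360 Ω
70.9 Ω = 70.9 Ω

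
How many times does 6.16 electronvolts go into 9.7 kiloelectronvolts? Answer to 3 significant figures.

1570

(9.7e3) / (6.16) = 1.575e3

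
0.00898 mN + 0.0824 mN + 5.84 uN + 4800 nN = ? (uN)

In uN:
  0.00898 mN = 0.00898 × 10³ uN = 8.98
  0.0824 mN = 0.0824 × 10³ uN = 82.4
  5.84 uN → 5.84
  4800 nN = 4800 × 10⁻³ uN = 4.8
Sum: 8.98 + 82.4 + 5.84 + 4.8 = 102.02

102.02 uN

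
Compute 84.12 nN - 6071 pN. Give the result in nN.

78.049 nN

In nN:
  84.12 nN → 84.12
  6071 pN = 6071 × 10^-3 nN = 6.071
Difference: 84.12 - 6.071 = 78.049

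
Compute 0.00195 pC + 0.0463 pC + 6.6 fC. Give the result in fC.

54.85 fC

In fC:
  0.00195 pC = 0.00195 × 10³ fC = 1.95
  0.0463 pC = 0.0463 × 10³ fC = 46.3
  6.6 fC → 6.6
Sum: 1.95 + 46.3 + 6.6 = 54.85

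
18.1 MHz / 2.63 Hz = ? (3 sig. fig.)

6880000

(18.1 × 10⁶) / (2.63) = 6.882 × 10⁶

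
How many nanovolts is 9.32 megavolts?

9320000000000000 nanovolts

mega = 1e6, nano = 1e-9; factor is 1e15.
9.32 × 1e15 = 9320000000000000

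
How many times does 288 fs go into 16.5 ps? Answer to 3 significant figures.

57.3

(16.5e-12) / (288e-15) = 0.05729e3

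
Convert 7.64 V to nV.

(no prefix) = 1e0, nano = 1e-9; factor is 1e9.
7.64 × 1e9 = 7640000000

7640000000 nV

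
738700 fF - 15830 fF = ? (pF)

In pF:
  738700 fF = 738700e-3 pF = 738.7
  15830 fF = 15830e-3 pF = 15.83
Difference: 738.7 - 15.83 = 722.87

722.87 pF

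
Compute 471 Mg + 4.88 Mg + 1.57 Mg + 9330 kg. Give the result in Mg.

486.78 Mg

In Mg:
  471 Mg → 471
  4.88 Mg → 4.88
  1.57 Mg → 1.57
  9330 kg = 9330 × 10⁻³ Mg = 9.33
Sum: 471 + 4.88 + 1.57 + 9.33 = 486.78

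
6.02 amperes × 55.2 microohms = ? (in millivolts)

6.02 × 55.2e-6 = 332.304e-6 V

0.332304 millivolts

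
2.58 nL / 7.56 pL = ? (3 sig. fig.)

(2.58e-9) / (7.56e-12) = 0.3413e3

341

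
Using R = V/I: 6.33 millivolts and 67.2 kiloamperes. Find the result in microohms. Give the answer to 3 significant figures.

(6.33 × 10^-3) / (67.2 × 10^3) = 0.094196 × 10^-6 Ω

0.0942 microohms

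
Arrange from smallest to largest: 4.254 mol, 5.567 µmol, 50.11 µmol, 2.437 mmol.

4.254 mol = 4.254 mol
5.567 µmol = 0.000005567 mol
50.11 µmol = 0.00005011 mol
2.437 mmol = 0.002437 mol

5.567 µmol < 50.11 µmol < 2.437 mmol < 4.254 mol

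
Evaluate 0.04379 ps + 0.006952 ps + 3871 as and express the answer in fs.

54.613 fs

In fs:
  0.04379 ps = 0.04379 × 10^3 fs = 43.79
  0.006952 ps = 0.006952 × 10^3 fs = 6.952
  3871 as = 3871 × 10^-3 fs = 3.871
Sum: 43.79 + 6.952 + 3.871 = 54.613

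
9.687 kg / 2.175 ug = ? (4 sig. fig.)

4454000000

(9.687 × 10^3) / (2.175 × 10^-6) = 4.4538 × 10^9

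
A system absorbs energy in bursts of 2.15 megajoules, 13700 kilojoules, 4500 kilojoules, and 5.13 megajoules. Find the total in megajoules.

In megajoules:
  2.15 megajoules → 2.15
  13700 kilojoules = 13700 × 10⁻³ megajoules = 13.7
  4500 kilojoules = 4500 × 10⁻³ megajoules = 4.5
  5.13 megajoules → 5.13
Sum: 2.15 + 13.7 + 4.5 + 5.13 = 25.48

25.48 megajoules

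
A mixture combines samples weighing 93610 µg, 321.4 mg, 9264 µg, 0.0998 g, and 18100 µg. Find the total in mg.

542.174 mg

In mg:
  93610 µg = 93610e-3 mg = 93.61
  321.4 mg → 321.4
  9264 µg = 9264e-3 mg = 9.264
  0.0998 g = 0.0998e3 mg = 99.8
  18100 µg = 18100e-3 mg = 18.1
Sum: 93.61 + 321.4 + 9.264 + 99.8 + 18.1 = 542.174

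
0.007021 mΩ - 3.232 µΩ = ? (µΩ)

3.789 µΩ

In µΩ:
  0.007021 mΩ = 0.007021 × 10³ µΩ = 7.021
  3.232 µΩ → 3.232
Difference: 7.021 - 3.232 = 3.789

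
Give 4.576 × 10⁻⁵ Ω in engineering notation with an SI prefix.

= 45.76 × 10⁻⁶ Ω; 10⁻⁶ is micro.

45.76 µΩ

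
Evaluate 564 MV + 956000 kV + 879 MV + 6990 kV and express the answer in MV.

In MV:
  564 MV → 564
  956000 kV = 956000e-3 MV = 956
  879 MV → 879
  6990 kV = 6990e-3 MV = 6.99
Sum: 564 + 956 + 879 + 6.99 = 2405.99

2405.99 MV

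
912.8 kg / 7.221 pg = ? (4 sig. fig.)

126400000000000000

(912.8 × 10^3) / (7.221 × 10^-12) = 126.41 × 10^15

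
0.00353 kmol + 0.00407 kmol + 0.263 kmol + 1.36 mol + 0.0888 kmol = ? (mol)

360.76 mol

In mol:
  0.00353 kmol = 0.00353 × 10³ mol = 3.53
  0.00407 kmol = 0.00407 × 10³ mol = 4.07
  0.263 kmol = 0.263 × 10³ mol = 263
  1.36 mol → 1.36
  0.0888 kmol = 0.0888 × 10³ mol = 88.8
Sum: 3.53 + 4.07 + 263 + 1.36 + 88.8 = 360.76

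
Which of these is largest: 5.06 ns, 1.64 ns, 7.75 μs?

5.06 ns = 0.00000000506 s
1.64 ns = 0.00000000164 s
7.75 μs = 0.00000775 s

7.75 μs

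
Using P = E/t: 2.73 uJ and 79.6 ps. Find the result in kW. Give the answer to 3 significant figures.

34.3 kW

(2.73e-6) / (79.6e-12) = 0.034296e6 W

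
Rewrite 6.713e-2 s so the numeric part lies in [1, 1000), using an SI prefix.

67.13 ms

= 67.13e-3 s; 1e-3 is milli.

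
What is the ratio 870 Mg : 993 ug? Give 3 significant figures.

(870 × 10⁶) / (993 × 10⁻⁶) = 0.8761 × 10¹²

876000000000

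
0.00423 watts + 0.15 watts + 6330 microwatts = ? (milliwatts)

In milliwatts:
  0.00423 watts = 0.00423e3 milliwatts = 4.23
  0.15 watts = 0.15e3 milliwatts = 150
  6330 microwatts = 6330e-3 milliwatts = 6.33
Sum: 4.23 + 150 + 6.33 = 160.56

160.56 milliwatts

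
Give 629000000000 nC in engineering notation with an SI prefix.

= 629 C; mantissa already in [1, 1000).

629 C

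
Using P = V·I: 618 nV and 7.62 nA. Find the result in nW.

618 × 10^-9 × 7.62 × 10^-9 = 4709.16 × 10^-18 W

0.00000470916 nW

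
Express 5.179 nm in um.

nano = 1e-9, micro = 1e-6; factor is 1e-3.
5.179 × 1e-3 = 0.005179

0.005179 um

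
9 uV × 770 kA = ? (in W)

9 × 10^-6 × 770 × 10^3 = 6930 × 10^-3 W

6.93 W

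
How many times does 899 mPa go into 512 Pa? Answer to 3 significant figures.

570

(512) / (899 × 10^-3) = 0.5695 × 10^3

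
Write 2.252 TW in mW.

tera = 10^12, milli = 10^-3; factor is 10^15.
2.252 × 10^15 = 2252000000000000

2252000000000000 mW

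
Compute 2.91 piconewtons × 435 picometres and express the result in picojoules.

0.00000000126585 picojoules

2.91 × 10⁻¹² × 435 × 10⁻¹² = 1265.85 × 10⁻²⁴ J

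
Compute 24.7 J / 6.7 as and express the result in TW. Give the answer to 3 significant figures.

(24.7) / (6.7 × 10^-18) = 3.6866 × 10^18 W

3690000 TW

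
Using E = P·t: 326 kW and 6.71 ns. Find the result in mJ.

326e3 × 6.71e-9 = 2187.46e-6 J

2.18746 mJ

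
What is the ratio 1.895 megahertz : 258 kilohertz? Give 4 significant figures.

7.345

(1.895e6) / (258e3) = 0.007345e3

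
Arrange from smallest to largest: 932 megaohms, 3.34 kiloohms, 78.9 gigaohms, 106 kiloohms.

3.34 kiloohms < 106 kiloohms < 932 megaohms < 78.9 gigaohms

932 megaohms = 932000000 ohms
3.34 kiloohms = 3340 ohms
78.9 gigaohms = 78900000000 ohms
106 kiloohms = 106000 ohms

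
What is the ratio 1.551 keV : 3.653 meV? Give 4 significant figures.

424600

(1.551 × 10^3) / (3.653 × 10^-3) = 0.42458 × 10^6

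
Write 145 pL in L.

0.000000000145 L

pico = 10^-12, (no prefix) = 10^0; factor is 10^-12.
145 × 10^-12 = 0.000000000145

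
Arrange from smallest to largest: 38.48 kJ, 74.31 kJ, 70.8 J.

70.8 J < 38.48 kJ < 74.31 kJ

38.48 kJ = 38480 J
74.31 kJ = 74310 J
70.8 J = 70.8 J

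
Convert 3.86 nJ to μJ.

nano = 10^-9, micro = 10^-6; factor is 10^-3.
3.86 × 10^-3 = 0.00386

0.00386 μJ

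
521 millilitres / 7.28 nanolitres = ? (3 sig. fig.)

71600000

(521 × 10⁻³) / (7.28 × 10⁻⁹) = 71.57 × 10⁶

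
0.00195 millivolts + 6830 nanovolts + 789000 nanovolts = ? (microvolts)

In microvolts:
  0.00195 millivolts = 0.00195 × 10^3 microvolts = 1.95
  6830 nanovolts = 6830 × 10^-3 microvolts = 6.83
  789000 nanovolts = 789000 × 10^-3 microvolts = 789
Sum: 1.95 + 6.83 + 789 = 797.78

797.78 microvolts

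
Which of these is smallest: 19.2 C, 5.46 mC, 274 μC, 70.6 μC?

70.6 μC

19.2 C = 19.2 C
5.46 mC = 0.00546 C
274 μC = 0.000274 C
70.6 μC = 0.0000706 C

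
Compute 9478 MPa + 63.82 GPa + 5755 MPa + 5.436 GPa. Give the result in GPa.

In GPa:
  9478 MPa = 9478 × 10⁻³ GPa = 9.478
  63.82 GPa → 63.82
  5755 MPa = 5755 × 10⁻³ GPa = 5.755
  5.436 GPa → 5.436
Sum: 9.478 + 63.82 + 5.755 + 5.436 = 84.489

84.489 GPa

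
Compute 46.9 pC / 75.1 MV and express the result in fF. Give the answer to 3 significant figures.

0.000625 fF

(46.9 × 10^-12) / (75.1 × 10^6) = 0.6245 × 10^-18 F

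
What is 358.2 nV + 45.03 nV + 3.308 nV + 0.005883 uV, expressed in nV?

412.421 nV

In nV:
  358.2 nV → 358.2
  45.03 nV → 45.03
  3.308 nV → 3.308
  0.005883 uV = 0.005883 × 10^3 nV = 5.883
Sum: 358.2 + 45.03 + 3.308 + 5.883 = 412.421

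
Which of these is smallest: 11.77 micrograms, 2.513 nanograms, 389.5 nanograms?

2.513 nanograms

11.77 micrograms = 0.00001177 grams
2.513 nanograms = 0.000000002513 grams
389.5 nanograms = 0.0000003895 grams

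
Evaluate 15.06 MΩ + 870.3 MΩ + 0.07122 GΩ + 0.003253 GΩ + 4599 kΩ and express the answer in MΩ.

In MΩ:
  15.06 MΩ → 15.06
  870.3 MΩ → 870.3
  0.07122 GΩ = 0.07122 × 10³ MΩ = 71.22
  0.003253 GΩ = 0.003253 × 10³ MΩ = 3.253
  4599 kΩ = 4599 × 10⁻³ MΩ = 4.599
Sum: 15.06 + 870.3 + 71.22 + 3.253 + 4.599 = 964.432

964.432 MΩ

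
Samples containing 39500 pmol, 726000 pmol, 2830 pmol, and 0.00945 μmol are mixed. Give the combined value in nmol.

777.78 nmol

In nmol:
  39500 pmol = 39500e-3 nmol = 39.5
  726000 pmol = 726000e-3 nmol = 726
  2830 pmol = 2830e-3 nmol = 2.83
  0.00945 μmol = 0.00945e3 nmol = 9.45
Sum: 39.5 + 726 + 2.83 + 9.45 = 777.78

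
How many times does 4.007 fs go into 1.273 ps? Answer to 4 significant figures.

317.7

(1.273 × 10⁻¹²) / (4.007 × 10⁻¹⁵) = 0.31769 × 10³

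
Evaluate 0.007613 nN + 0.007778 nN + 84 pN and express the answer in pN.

99.391 pN

In pN:
  0.007613 nN = 0.007613 × 10³ pN = 7.613
  0.007778 nN = 0.007778 × 10³ pN = 7.778
  84 pN → 84
Sum: 7.613 + 7.778 + 84 = 99.391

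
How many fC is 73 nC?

73000000 fC

nano = 10⁻⁹, femto = 10⁻¹⁵; factor is 10⁶.
73 × 10⁶ = 73000000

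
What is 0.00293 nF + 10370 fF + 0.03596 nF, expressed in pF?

49.26 pF

In pF:
  0.00293 nF = 0.00293 × 10^3 pF = 2.93
  10370 fF = 10370 × 10^-3 pF = 10.37
  0.03596 nF = 0.03596 × 10^3 pF = 35.96
Sum: 2.93 + 10.37 + 35.96 = 49.26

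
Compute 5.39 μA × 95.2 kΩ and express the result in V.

0.513128 V

5.39e-6 × 95.2e3 = 513.128e-3 V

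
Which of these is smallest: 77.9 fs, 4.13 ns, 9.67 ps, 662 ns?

77.9 fs = 0.0000000000000779 s
4.13 ns = 0.00000000413 s
9.67 ps = 0.00000000000967 s
662 ns = 0.000000662 s

77.9 fs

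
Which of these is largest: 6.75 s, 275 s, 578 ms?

6.75 s = 6.75 s
275 s = 275 s
578 ms = 0.578 s

275 s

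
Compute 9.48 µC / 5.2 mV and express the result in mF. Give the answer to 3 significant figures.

(9.48 × 10⁻⁶) / (5.2 × 10⁻³) = 1.8231 × 10⁻³ F

1.82 mF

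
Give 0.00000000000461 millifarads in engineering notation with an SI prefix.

4.61 femtofarads

= 4.61 × 10⁻¹⁵ farads; 10⁻¹⁵ is femto.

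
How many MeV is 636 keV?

0.636 MeV

kilo = 10^3, mega = 10^6; factor is 10^-3.
636 × 10^-3 = 0.636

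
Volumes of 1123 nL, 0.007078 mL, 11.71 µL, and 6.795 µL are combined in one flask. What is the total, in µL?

In µL:
  1123 nL = 1123e-3 µL = 1.123
  0.007078 mL = 0.007078e3 µL = 7.078
  11.71 µL → 11.71
  6.795 µL → 6.795
Sum: 1.123 + 7.078 + 11.71 + 6.795 = 26.706

26.706 µL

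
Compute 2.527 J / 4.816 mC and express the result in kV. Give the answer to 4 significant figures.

0.5247 kV

(2.527) / (4.816 × 10^-3) = 0.524709 × 10^3 V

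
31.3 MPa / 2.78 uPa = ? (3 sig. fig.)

(31.3 × 10^6) / (2.78 × 10^-6) = 11.26 × 10^12

11300000000000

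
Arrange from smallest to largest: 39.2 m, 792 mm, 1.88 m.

792 mm < 1.88 m < 39.2 m

39.2 m = 39.2 m
792 mm = 0.792 m
1.88 m = 1.88 m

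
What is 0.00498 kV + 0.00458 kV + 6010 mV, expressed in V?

In V:
  0.00498 kV = 0.00498e3 V = 4.98
  0.00458 kV = 0.00458e3 V = 4.58
  6010 mV = 6010e-3 V = 6.01
Sum: 4.98 + 4.58 + 6.01 = 15.57

15.57 V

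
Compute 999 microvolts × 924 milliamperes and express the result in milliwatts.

999 × 10⁻⁶ × 924 × 10⁻³ = 923076 × 10⁻⁹ W

0.923076 milliwatts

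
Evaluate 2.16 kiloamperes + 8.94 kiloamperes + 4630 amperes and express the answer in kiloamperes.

15.73 kiloamperes

In kiloamperes:
  2.16 kiloamperes → 2.16
  8.94 kiloamperes → 8.94
  4630 amperes = 4630 × 10⁻³ kiloamperes = 4.63
Sum: 2.16 + 8.94 + 4.63 = 15.73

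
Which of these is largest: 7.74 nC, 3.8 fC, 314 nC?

314 nC

7.74 nC = 0.00000000774 C
3.8 fC = 0.0000000000000038 C
314 nC = 0.000000314 C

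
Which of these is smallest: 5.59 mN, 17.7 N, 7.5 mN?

5.59 mN = 0.00559 N
17.7 N = 17.7 N
7.5 mN = 0.0075 N

5.59 mN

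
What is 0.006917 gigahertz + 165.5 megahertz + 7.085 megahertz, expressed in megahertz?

179.502 megahertz

In megahertz:
  0.006917 gigahertz = 0.006917 × 10^3 megahertz = 6.917
  165.5 megahertz → 165.5
  7.085 megahertz → 7.085
Sum: 6.917 + 165.5 + 7.085 = 179.502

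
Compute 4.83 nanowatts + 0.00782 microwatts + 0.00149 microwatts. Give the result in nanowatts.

14.14 nanowatts

In nanowatts:
  4.83 nanowatts → 4.83
  0.00782 microwatts = 0.00782 × 10^3 nanowatts = 7.82
  0.00149 microwatts = 0.00149 × 10^3 nanowatts = 1.49
Sum: 4.83 + 7.82 + 1.49 = 14.14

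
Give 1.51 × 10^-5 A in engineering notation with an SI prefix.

15.1 µA

= 15.1 × 10^-6 A; 10^-6 is micro.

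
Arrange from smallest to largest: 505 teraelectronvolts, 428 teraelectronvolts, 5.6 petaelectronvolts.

505 teraelectronvolts = 505000000000000 electronvolts
428 teraelectronvolts = 428000000000000 electronvolts
5.6 petaelectronvolts = 5600000000000000 electronvolts

428 teraelectronvolts < 505 teraelectronvolts < 5.6 petaelectronvolts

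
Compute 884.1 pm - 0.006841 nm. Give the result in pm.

In pm:
  884.1 pm → 884.1
  0.006841 nm = 0.006841 × 10³ pm = 6.841
Difference: 884.1 - 6.841 = 877.259

877.259 pm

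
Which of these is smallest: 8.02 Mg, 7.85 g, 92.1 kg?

8.02 Mg = 8020000 g
7.85 g = 7.85 g
92.1 kg = 92100 g

7.85 g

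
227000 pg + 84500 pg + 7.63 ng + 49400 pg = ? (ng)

368.53 ng

In ng:
  227000 pg = 227000e-3 ng = 227
  84500 pg = 84500e-3 ng = 84.5
  7.63 ng → 7.63
  49400 pg = 49400e-3 ng = 49.4
Sum: 227 + 84.5 + 7.63 + 49.4 = 368.53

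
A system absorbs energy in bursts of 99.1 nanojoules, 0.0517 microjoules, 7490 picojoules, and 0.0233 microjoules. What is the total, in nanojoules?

181.59 nanojoules

In nanojoules:
  99.1 nanojoules → 99.1
  0.0517 microjoules = 0.0517 × 10^3 nanojoules = 51.7
  7490 picojoules = 7490 × 10^-3 nanojoules = 7.49
  0.0233 microjoules = 0.0233 × 10^3 nanojoules = 23.3
Sum: 99.1 + 51.7 + 7.49 + 23.3 = 181.59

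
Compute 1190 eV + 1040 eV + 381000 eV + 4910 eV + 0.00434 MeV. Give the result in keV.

392.48 keV

In keV:
  1190 eV = 1190 × 10^-3 keV = 1.19
  1040 eV = 1040 × 10^-3 keV = 1.04
  381000 eV = 381000 × 10^-3 keV = 381
  4910 eV = 4910 × 10^-3 keV = 4.91
  0.00434 MeV = 0.00434 × 10^3 keV = 4.34
Sum: 1.19 + 1.04 + 381 + 4.91 + 4.34 = 392.48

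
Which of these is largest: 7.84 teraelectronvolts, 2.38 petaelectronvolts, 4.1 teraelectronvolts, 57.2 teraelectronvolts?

2.38 petaelectronvolts

7.84 teraelectronvolts = 7840000000000 electronvolts
2.38 petaelectronvolts = 2380000000000000 electronvolts
4.1 teraelectronvolts = 4100000000000 electronvolts
57.2 teraelectronvolts = 57200000000000 electronvolts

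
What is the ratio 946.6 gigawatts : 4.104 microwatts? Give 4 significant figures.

(946.6 × 10⁹) / (4.104 × 10⁻⁶) = 230.65 × 10¹⁵

230700000000000000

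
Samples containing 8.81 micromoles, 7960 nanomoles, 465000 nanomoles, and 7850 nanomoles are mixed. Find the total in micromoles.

489.62 micromoles

In micromoles:
  8.81 micromoles → 8.81
  7960 nanomoles = 7960 × 10^-3 micromoles = 7.96
  465000 nanomoles = 465000 × 10^-3 micromoles = 465
  7850 nanomoles = 7850 × 10^-3 micromoles = 7.85
Sum: 8.81 + 7.96 + 465 + 7.85 = 489.62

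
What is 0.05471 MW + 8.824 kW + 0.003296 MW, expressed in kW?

66.83 kW

In kW:
  0.05471 MW = 0.05471 × 10³ kW = 54.71
  8.824 kW → 8.824
  0.003296 MW = 0.003296 × 10³ kW = 3.296
Sum: 54.71 + 8.824 + 3.296 = 66.83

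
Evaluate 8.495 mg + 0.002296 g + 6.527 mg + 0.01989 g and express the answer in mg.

37.208 mg

In mg:
  8.495 mg → 8.495
  0.002296 g = 0.002296 × 10³ mg = 2.296
  6.527 mg → 6.527
  0.01989 g = 0.01989 × 10³ mg = 19.89
Sum: 8.495 + 2.296 + 6.527 + 19.89 = 37.208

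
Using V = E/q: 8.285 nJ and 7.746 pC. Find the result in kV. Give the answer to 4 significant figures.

1.070 kV

(8.285 × 10^-9) / (7.746 × 10^-12) = 1.06958 × 10^3 V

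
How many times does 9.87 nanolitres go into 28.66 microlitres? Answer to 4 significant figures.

(28.66 × 10⁻⁶) / (9.87 × 10⁻⁹) = 2.9037 × 10³

2904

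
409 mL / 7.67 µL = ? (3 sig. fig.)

53300

(409 × 10⁻³) / (7.67 × 10⁻⁶) = 53.32 × 10³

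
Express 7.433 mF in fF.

milli = 10^-3, femto = 10^-15; factor is 10^12.
7.433 × 10^12 = 7433000000000

7433000000000 fF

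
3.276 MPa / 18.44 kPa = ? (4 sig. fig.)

(3.276 × 10^6) / (18.44 × 10^3) = 0.17766 × 10^3

177.7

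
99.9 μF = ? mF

micro = 10^-6, milli = 10^-3; factor is 10^-3.
99.9 × 10^-3 = 0.0999

0.0999 mF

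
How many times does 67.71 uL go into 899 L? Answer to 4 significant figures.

13280000

(899) / (67.71e-6) = 13.277e6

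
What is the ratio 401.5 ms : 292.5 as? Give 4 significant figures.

(401.5e-3) / (292.5e-18) = 1.3726e15

1373000000000000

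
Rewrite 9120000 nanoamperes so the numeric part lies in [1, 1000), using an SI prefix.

= 9.12 × 10⁻³ amperes; 10⁻³ is milli.

9.12 milliamperes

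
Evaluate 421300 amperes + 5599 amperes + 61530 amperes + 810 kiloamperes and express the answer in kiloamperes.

1298.429 kiloamperes

In kiloamperes:
  421300 amperes = 421300e-3 kiloamperes = 421.3
  5599 amperes = 5599e-3 kiloamperes = 5.599
  61530 amperes = 61530e-3 kiloamperes = 61.53
  810 kiloamperes → 810
Sum: 421.3 + 5.599 + 61.53 + 810 = 1298.429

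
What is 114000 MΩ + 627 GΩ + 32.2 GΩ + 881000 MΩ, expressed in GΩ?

1654.2 GΩ

In GΩ:
  114000 MΩ = 114000e-3 GΩ = 114
  627 GΩ → 627
  32.2 GΩ → 32.2
  881000 MΩ = 881000e-3 GΩ = 881
Sum: 114 + 627 + 32.2 + 881 = 1654.2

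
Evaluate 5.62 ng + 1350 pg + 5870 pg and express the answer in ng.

In ng:
  5.62 ng → 5.62
  1350 pg = 1350e-3 ng = 1.35
  5870 pg = 5870e-3 ng = 5.87
Sum: 5.62 + 1.35 + 5.87 = 12.84

12.84 ng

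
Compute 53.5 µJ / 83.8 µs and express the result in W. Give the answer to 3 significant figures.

0.638 W

(53.5 × 10^-6) / (83.8 × 10^-6) = 0.63842 W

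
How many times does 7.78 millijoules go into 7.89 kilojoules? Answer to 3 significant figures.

1010000

(7.89e3) / (7.78e-3) = 1.014e6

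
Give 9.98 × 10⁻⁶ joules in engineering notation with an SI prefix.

9.98 microjoules

= 9.98 × 10⁻⁶ joules; 10⁻⁶ is micro.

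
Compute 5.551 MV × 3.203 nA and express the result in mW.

17.779853 mW

5.551 × 10^6 × 3.203 × 10^-9 = 17.779853 × 10^-3 W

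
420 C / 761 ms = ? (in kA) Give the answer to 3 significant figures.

0.552 kA

(420) / (761 × 10^-3) = 0.55191 × 10^3 A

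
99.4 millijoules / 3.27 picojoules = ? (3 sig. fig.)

30400000000

(99.4 × 10^-3) / (3.27 × 10^-12) = 30.4 × 10^9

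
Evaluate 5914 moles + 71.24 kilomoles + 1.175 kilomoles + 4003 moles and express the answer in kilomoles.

82.332 kilomoles

In kilomoles:
  5914 moles = 5914e-3 kilomoles = 5.914
  71.24 kilomoles → 71.24
  1.175 kilomoles → 1.175
  4003 moles = 4003e-3 kilomoles = 4.003
Sum: 5.914 + 71.24 + 1.175 + 4.003 = 82.332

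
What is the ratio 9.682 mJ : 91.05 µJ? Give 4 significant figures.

106.3

(9.682e-3) / (91.05e-6) = 0.10634e3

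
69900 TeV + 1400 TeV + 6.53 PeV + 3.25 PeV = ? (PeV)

81.08 PeV

In PeV:
  69900 TeV = 69900 × 10^-3 PeV = 69.9
  1400 TeV = 1400 × 10^-3 PeV = 1.4
  6.53 PeV → 6.53
  3.25 PeV → 3.25
Sum: 69.9 + 1.4 + 6.53 + 3.25 = 81.08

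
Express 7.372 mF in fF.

milli = 1e-3, femto = 1e-15; factor is 1e12.
7.372 × 1e12 = 7372000000000

7372000000000 fF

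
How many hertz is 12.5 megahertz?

mega = 10⁶, (no prefix) = 10⁰; factor is 10⁶.
12.5 × 10⁶ = 12500000

12500000 hertz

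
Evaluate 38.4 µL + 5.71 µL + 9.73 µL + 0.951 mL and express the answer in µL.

1004.84 µL

In µL:
  38.4 µL → 38.4
  5.71 µL → 5.71
  9.73 µL → 9.73
  0.951 mL = 0.951e3 µL = 951
Sum: 38.4 + 5.71 + 9.73 + 951 = 1004.84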